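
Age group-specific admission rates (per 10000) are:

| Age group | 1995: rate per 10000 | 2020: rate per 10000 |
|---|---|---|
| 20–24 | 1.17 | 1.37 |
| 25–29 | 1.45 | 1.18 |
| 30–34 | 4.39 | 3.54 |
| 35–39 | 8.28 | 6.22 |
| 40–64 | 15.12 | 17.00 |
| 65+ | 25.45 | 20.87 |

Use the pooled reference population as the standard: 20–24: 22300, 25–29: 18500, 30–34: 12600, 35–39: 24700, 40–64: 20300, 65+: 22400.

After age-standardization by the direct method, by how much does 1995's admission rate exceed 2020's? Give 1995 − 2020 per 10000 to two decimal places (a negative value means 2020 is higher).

1.05

Standard total = 120800; weights = 0.1846, 0.1531, 0.1043, 0.2045, 0.1680, 0.1854.
1995: 0.1846×1.17 + 0.1531×1.45 + 0.1043×4.39 + 0.2045×8.28 + 0.1680×15.12 + 0.1854×25.45 = 9.8490 per 10000.
2020: 0.1846×1.37 + 0.1531×1.18 + 0.1043×3.54 + 0.2045×6.22 + 0.1680×17.00 + 0.1854×20.87 = 8.8014 per 10000.
Difference = 9.8490 − 8.8014 = 1.0476.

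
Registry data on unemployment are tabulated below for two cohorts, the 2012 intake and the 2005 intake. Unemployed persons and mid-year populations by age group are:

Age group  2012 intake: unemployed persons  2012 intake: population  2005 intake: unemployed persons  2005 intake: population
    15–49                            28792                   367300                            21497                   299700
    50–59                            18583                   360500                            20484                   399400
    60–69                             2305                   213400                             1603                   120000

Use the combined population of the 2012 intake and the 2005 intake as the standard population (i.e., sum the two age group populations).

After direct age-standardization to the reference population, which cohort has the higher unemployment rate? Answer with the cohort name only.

Age-specific rates per 1000 for the 2012 intake: 78.388, 51.548, 10.801.
For the 2005 intake: 71.728, 51.287, 13.358.
Combined standard total = 1760300; weights = 0.3789, 0.4317, 0.1894.
The 2012 intake: 0.3789×78.388 + 0.4317×51.548 + 0.1894×10.801 = 54.0006 per 1000.
The 2005 intake: 0.3789×71.728 + 0.4317×51.287 + 0.1894×13.358 = 51.8488 per 1000.
The crude rates (52.78 vs 53.21) would put the 2005 intake higher, but that reflects its age composition; once standardized to a common age structure, the 2012 intake has the higher underlying rate.

2012 intake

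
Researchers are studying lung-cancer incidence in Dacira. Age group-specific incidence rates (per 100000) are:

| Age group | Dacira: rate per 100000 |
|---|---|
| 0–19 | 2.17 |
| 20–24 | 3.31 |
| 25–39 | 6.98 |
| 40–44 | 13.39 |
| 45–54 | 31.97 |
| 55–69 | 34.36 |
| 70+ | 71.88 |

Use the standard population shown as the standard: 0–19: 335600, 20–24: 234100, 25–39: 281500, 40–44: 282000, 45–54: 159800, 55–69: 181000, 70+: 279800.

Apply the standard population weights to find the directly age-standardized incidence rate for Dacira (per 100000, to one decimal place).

22.1

Standard total = 1753800; weights = 0.1914, 0.1335, 0.1605, 0.1608, 0.0911, 0.1032, 0.1595.
Standardized rate: 0.1914×2.17 + 0.1335×3.31 + 0.1605×6.98 + 0.1608×13.39 + 0.0911×31.97 + 0.1032×34.36 + 0.1595×71.88 = 22.0572 per 100000.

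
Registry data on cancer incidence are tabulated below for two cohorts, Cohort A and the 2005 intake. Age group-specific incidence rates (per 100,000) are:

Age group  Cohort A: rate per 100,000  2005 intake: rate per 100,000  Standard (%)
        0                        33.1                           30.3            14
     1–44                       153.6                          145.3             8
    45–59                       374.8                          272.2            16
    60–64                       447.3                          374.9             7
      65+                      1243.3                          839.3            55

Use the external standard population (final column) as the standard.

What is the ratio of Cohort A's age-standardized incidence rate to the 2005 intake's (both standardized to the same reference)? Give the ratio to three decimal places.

Standard weights: 0.14, 0.08, 0.16, 0.07, 0.55.
Cohort A: 0.1400×33.1 + 0.0800×153.6 + 0.1600×374.8 + 0.0700×447.3 + 0.5500×1243.3 = 792.0160 per 100,000.
The 2005 intake: 0.1400×30.3 + 0.0800×145.3 + 0.1600×272.2 + 0.0700×374.9 + 0.5500×839.3 = 547.2760 per 100,000.
Ratio = 792.0160 ÷ 547.2760 = 1.44720.

1.447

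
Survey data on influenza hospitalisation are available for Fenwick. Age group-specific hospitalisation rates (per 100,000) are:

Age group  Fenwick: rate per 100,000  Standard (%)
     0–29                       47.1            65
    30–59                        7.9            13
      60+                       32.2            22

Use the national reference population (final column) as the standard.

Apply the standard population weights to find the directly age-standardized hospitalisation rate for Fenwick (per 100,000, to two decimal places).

Standard weights: 0.65, 0.13, 0.22.
Standardized rate: 0.6500×47.1 + 0.1300×7.9 + 0.2200×32.2 = 38.7260 per 100,000.

38.73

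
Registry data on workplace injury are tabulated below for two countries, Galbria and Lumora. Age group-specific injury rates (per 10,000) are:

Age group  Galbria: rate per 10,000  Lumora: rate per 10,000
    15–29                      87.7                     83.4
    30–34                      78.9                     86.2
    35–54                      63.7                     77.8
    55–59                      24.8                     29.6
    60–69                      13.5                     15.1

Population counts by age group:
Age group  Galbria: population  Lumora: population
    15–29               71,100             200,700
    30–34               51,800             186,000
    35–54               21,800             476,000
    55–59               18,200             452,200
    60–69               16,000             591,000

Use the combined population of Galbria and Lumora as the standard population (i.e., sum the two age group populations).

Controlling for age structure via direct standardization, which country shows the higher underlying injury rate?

Lumora

Combined standard total = 2,084,800; weights = 0.1304, 0.1141, 0.2388, 0.2256, 0.2912.
Galbria: 0.1304×87.7 + 0.1141×78.9 + 0.2388×63.7 + 0.2256×24.8 + 0.2912×13.5 = 45.1696 per 10,000.
Lumora: 0.1304×83.4 + 0.1141×86.2 + 0.2388×77.8 + 0.2256×29.6 + 0.2912×15.1 = 50.3573 per 10,000.
The crude rates (69.19 vs 48.33) would put Galbria higher, but that reflects its age composition; once standardized to a common age structure, Lumora has the higher underlying rate.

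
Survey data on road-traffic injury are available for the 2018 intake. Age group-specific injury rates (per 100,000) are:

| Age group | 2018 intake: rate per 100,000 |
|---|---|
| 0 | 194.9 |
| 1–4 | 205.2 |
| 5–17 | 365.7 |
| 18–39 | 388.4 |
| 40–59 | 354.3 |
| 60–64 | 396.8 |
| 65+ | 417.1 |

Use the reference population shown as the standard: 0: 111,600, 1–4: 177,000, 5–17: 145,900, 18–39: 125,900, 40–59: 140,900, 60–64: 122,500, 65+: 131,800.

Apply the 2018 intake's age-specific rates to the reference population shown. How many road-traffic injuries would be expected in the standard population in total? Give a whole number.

Expected road-traffic injuries = Σ (standard pop × age-specific rate ÷ 100,000)
= 111,600×194.9/100,000 + 177,000×205.2/100,000 + 145,900×365.7/100,000 + 125,900×388.4/100,000 + 140,900×354.3/100,000 + 122,500×396.8/100,000 + 131,800×417.1/100,000
= 217.51 + 363.20 + 533.56 + 489.00 + 499.21 + 486.08 + 549.74 = 3138.29.

3138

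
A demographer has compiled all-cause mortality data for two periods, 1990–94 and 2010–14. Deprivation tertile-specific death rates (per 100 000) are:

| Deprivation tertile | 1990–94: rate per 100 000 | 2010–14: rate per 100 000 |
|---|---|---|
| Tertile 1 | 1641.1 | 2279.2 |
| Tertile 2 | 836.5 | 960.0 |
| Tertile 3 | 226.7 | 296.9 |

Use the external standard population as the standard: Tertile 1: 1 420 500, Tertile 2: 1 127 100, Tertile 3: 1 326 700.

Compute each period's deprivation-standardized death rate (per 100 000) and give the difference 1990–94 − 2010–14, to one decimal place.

-293.9

Standard total = 3 874 300; weights = 0.3666, 0.2909, 0.3424.
1990–94: 0.3666×1641.1 + 0.2909×836.5 + 0.3424×226.7 = 922.6866 per 100 000.
2010–14: 0.3666×2279.2 + 0.2909×960.0 + 0.3424×296.9 = 1216.6112 per 100 000.
Difference = 922.6866 − 1216.6112 = -293.9246.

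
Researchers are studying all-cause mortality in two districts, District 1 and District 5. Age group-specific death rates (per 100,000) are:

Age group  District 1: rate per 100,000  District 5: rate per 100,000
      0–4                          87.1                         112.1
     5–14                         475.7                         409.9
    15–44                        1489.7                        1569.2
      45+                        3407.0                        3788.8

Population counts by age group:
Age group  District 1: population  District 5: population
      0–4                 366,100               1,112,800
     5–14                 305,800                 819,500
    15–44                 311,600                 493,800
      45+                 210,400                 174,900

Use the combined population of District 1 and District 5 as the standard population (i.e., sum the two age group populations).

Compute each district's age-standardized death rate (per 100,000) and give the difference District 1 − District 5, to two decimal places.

-45.87

Combined standard total = 3,794,900; weights = 0.3897, 0.2965, 0.2122, 0.1015.
District 1: 0.3897×87.1 + 0.2965×475.7 + 0.2122×1489.7 + 0.1015×3407.0 = 837.0811 per 100,000.
District 5: 0.3897×112.1 + 0.2965×409.9 + 0.2122×1569.2 + 0.1015×3788.8 = 882.9491 per 100,000.
Difference = 837.0811 − 882.9491 = -45.8680.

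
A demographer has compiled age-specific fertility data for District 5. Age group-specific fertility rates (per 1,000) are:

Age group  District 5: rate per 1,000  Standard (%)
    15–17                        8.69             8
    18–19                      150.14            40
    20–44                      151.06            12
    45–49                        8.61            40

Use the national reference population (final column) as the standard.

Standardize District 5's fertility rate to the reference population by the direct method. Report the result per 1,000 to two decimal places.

82.32

Standard weights: 0.08, 0.40, 0.12, 0.40.
Standardized rate: 0.0800×8.69 + 0.4000×150.14 + 0.1200×151.06 + 0.4000×8.61 = 82.3224 per 1,000.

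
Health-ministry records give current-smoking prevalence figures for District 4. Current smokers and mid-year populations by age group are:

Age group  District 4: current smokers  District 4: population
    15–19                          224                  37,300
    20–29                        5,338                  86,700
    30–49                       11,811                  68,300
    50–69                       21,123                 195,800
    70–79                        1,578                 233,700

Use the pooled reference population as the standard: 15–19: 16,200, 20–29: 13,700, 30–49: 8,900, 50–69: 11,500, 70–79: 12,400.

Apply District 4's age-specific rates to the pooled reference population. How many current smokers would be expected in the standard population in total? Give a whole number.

3804

Age-specific rates per 1,000 for District 4: 6.005, 61.569, 172.928, 107.880, 6.752.
Expected current smokers = Σ (standard pop × age-specific rate ÷ 1,000)
= 16,200×6.005/1,000 + 13,700×61.569/1,000 + 8,900×172.928/1,000 + 11,500×107.880/1,000 + 12,400×6.752/1,000
= 97.29 + 843.49 + 1539.06 + 1240.63 + 83.73 = 3804.19.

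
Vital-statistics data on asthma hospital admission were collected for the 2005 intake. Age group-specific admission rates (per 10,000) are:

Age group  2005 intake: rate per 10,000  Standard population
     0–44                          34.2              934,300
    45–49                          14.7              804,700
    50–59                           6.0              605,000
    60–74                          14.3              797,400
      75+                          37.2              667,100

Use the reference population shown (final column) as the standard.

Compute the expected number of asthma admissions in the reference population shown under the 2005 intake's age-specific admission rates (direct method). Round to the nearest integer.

Expected asthma admissions = Σ (standard pop × age-specific rate ÷ 10,000)
= 934,300×34.2/10,000 + 804,700×14.7/10,000 + 605,000×6.0/10,000 + 797,400×14.3/10,000 + 667,100×37.2/10,000
= 3195.31 + 1182.91 + 363.00 + 1140.28 + 2481.61 = 8363.11.

8363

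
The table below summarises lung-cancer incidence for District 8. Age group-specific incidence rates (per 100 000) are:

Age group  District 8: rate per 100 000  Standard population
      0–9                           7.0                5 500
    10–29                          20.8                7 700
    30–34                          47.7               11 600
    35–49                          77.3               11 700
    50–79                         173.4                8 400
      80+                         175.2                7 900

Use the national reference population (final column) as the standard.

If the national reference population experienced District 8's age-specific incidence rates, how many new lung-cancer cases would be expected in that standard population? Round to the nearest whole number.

45

Expected new lung-cancer cases = Σ (standard pop × age-specific rate ÷ 100 000)
= 5 500×7.0/100 000 + 7 700×20.8/100 000 + 11 600×47.7/100 000 + 11 700×77.3/100 000 + 8 400×173.4/100 000 + 7 900×175.2/100 000
= 0.39 + 1.60 + 5.53 + 9.04 + 14.57 + 13.84 = 44.97.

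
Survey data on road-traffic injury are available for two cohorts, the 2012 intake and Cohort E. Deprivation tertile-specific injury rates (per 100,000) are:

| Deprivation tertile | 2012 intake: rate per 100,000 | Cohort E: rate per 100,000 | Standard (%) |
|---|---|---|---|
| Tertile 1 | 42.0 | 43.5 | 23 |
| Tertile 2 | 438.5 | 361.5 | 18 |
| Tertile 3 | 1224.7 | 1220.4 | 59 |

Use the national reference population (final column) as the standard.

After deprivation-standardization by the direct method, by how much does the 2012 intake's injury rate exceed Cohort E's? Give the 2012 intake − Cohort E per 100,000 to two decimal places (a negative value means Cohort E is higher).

16.05

Standard weights: 0.23, 0.18, 0.59.
The 2012 intake: 0.2300×42.0 + 0.1800×438.5 + 0.5900×1224.7 = 811.1630 per 100,000.
Cohort E: 0.2300×43.5 + 0.1800×361.5 + 0.5900×1220.4 = 795.1110 per 100,000.
Difference = 811.1630 − 795.1110 = 16.0520.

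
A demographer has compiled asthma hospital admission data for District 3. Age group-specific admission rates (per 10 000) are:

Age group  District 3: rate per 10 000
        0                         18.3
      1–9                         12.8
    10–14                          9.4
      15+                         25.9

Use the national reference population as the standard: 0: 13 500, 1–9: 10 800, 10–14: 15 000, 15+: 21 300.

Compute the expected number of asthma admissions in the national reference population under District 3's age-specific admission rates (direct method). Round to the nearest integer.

108

Expected asthma admissions = Σ (standard pop × age-specific rate ÷ 10 000)
= 13 500×18.3/10 000 + 10 800×12.8/10 000 + 15 000×9.4/10 000 + 21 300×25.9/10 000
= 24.70 + 13.82 + 14.10 + 55.17 = 107.80.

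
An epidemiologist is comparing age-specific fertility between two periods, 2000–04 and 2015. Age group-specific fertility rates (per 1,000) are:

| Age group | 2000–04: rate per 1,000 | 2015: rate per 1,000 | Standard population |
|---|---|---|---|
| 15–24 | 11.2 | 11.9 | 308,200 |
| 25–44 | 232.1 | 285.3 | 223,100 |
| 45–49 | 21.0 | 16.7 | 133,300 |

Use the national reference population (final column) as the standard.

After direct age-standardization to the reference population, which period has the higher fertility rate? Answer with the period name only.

Standard total = 664,600; weights = 0.4637, 0.3357, 0.2006.
2000–04: 0.4637×11.2 + 0.3357×232.1 + 0.2006×21.0 = 87.3197 per 1,000.
2015: 0.4637×11.9 + 0.3357×285.3 + 0.2006×16.7 = 104.6406 per 1,000.

2015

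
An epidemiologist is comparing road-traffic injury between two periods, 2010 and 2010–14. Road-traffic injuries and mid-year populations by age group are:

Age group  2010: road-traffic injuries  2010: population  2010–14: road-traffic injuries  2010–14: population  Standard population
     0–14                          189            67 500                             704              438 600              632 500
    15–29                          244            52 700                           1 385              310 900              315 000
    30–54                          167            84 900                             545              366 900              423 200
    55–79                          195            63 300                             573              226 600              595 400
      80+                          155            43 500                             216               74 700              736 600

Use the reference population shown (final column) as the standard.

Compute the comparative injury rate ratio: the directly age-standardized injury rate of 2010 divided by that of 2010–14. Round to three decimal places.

1.275

Age-specific rates per 100 000 for 2010: 280.00, 463.00, 196.70, 308.06, 356.32.
For 2010–14: 160.51, 445.48, 148.54, 252.87, 289.16.
Standard total = 2 702 700; weights = 0.2340, 0.1166, 0.1566, 0.2203, 0.2725.
2010: 0.2340×280.00 + 0.1166×463.00 + 0.1566×196.70 + 0.2203×308.06 + 0.2725×356.32 = 315.2671 per 100 000.
2010–14: 0.2340×160.51 + 0.1166×445.48 + 0.1566×148.54 + 0.2203×252.87 + 0.2725×289.16 = 247.2576 per 100 000.
Ratio = 315.2671 ÷ 247.2576 = 1.27506.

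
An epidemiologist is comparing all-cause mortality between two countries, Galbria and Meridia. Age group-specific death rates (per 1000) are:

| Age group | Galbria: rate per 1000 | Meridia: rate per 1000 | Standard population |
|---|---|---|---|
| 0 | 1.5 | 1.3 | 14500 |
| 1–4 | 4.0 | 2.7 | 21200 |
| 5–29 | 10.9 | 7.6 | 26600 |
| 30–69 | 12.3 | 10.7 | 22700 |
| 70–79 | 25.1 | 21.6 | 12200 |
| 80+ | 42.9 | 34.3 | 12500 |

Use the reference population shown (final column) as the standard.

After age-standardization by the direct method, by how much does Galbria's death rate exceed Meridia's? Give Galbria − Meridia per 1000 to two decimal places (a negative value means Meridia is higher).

2.78

Standard total = 109700; weights = 0.1322, 0.1933, 0.2425, 0.2069, 0.1112, 0.1139.
Galbria: 0.1322×1.5 + 0.1933×4.0 + 0.2425×10.9 + 0.2069×12.3 + 0.1112×25.1 + 0.1139×42.9 = 13.8393 per 1000.
Meridia: 0.1322×1.3 + 0.1933×2.7 + 0.2425×7.6 + 0.2069×10.7 + 0.1112×21.6 + 0.1139×34.3 = 11.0612 per 1000.
Difference = 13.8393 − 11.0612 = 2.7781.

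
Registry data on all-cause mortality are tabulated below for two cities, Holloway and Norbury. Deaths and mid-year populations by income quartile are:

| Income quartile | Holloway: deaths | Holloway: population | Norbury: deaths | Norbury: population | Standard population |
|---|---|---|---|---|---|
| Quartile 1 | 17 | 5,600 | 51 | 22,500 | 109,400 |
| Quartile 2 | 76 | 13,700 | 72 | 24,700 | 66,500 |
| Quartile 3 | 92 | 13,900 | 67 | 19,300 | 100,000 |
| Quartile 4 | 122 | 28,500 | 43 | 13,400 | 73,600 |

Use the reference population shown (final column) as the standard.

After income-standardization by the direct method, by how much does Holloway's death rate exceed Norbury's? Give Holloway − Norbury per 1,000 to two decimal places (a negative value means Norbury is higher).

Income-specific rates per 1,000 for Holloway: 3.036, 5.547, 6.619, 4.281.
For Norbury: 2.267, 2.915, 3.472, 3.209.
Standard total = 349,500; weights = 0.3130, 0.1903, 0.2861, 0.2106.
Holloway: 0.3130×3.036 + 0.1903×5.547 + 0.2861×6.619 + 0.2106×4.281 = 4.8010 per 1,000.
Norbury: 0.3130×2.267 + 0.1903×2.915 + 0.2861×3.472 + 0.2106×3.209 = 2.9332 per 1,000.
Difference = 4.8010 − 2.9332 = 1.8678.

1.87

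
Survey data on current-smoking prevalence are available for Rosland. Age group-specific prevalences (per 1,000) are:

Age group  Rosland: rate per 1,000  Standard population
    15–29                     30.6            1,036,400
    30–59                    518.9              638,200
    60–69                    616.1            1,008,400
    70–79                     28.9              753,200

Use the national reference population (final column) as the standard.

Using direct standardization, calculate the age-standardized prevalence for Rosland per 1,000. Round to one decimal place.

292.7

Standard total = 3,436,200; weights = 0.3016, 0.1857, 0.2935, 0.2192.
Standardized rate: 0.3016×30.6 + 0.1857×518.9 + 0.2935×616.1 + 0.2192×28.9 = 292.7416 per 1,000.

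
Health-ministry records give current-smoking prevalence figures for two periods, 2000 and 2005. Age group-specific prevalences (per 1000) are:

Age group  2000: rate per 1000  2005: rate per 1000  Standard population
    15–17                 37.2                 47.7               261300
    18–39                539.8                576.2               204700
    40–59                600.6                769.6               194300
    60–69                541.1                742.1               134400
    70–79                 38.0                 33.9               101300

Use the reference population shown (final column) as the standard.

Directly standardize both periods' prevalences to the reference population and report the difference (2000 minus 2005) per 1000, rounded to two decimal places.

Standard total = 896000; weights = 0.2916, 0.2285, 0.2169, 0.1500, 0.1131.
2000: 0.2916×37.2 + 0.2285×539.8 + 0.2169×600.6 + 0.1500×541.1 + 0.1131×38.0 = 349.8742 per 1000.
2005: 0.2916×47.7 + 0.2285×576.2 + 0.2169×769.6 + 0.1500×742.1 + 0.1131×33.9 = 427.5868 per 1000.
Difference = 349.8742 − 427.5868 = -77.7126.

-77.71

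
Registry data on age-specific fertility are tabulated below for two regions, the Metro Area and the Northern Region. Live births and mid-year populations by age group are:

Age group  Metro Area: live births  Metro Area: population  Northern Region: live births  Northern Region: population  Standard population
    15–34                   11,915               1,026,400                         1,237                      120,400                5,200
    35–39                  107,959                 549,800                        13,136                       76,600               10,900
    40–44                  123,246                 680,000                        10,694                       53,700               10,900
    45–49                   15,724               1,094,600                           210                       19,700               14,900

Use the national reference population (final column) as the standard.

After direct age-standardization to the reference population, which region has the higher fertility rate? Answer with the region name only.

Age-specific rates per 1,000 for the Metro Area: 11.609, 196.360, 181.244, 14.365.
For the Northern Region: 10.274, 171.488, 199.143, 10.660.
Standard total = 41,900; weights = 0.1241, 0.2601, 0.2601, 0.3556.
The Metro Area: 0.1241×11.609 + 0.2601×196.360 + 0.2601×181.244 + 0.3556×14.365 = 104.7803 per 1,000.
The Northern Region: 0.1241×10.274 + 0.2601×171.488 + 0.2601×199.143 + 0.3556×10.660 = 101.4831 per 1,000.
The crude rates (77.25 vs 93.48) would put the Northern Region higher, but that reflects its age composition; once standardized to a common age structure, the Metro Area has the higher underlying rate.

Metro Area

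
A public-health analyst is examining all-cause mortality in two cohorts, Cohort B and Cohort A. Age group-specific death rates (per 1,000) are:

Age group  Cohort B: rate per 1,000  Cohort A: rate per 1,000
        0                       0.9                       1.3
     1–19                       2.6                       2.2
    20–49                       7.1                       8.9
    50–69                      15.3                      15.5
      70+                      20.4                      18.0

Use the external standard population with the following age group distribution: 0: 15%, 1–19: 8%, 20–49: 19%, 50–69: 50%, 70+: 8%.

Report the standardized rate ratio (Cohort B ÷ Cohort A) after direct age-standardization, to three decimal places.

Standard weights: 0.15, 0.08, 0.19, 0.50, 0.08.
Cohort B: 0.1500×0.9 + 0.0800×2.6 + 0.1900×7.1 + 0.5000×15.3 + 0.0800×20.4 = 10.9740 per 1,000.
Cohort A: 0.1500×1.3 + 0.0800×2.2 + 0.1900×8.9 + 0.5000×15.5 + 0.0800×18.0 = 11.2520 per 1,000.
Ratio = 10.9740 ÷ 11.2520 = 0.97529.

0.975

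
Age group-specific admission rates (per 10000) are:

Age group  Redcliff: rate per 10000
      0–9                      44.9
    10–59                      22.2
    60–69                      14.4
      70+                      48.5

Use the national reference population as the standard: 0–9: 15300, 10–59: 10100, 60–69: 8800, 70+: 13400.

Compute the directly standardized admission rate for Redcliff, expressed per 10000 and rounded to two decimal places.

Standard total = 47600; weights = 0.3214, 0.2122, 0.1849, 0.2815.
Standardized rate: 0.3214×44.9 + 0.2122×22.2 + 0.1849×14.4 + 0.2815×48.5 = 35.4582 per 10000.

35.46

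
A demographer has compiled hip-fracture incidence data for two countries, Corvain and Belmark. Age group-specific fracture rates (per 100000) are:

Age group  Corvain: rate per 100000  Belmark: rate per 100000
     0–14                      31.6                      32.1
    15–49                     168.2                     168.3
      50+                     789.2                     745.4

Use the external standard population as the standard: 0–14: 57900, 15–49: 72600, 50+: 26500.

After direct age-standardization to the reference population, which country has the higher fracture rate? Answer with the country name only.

Corvain

Standard total = 157000; weights = 0.3688, 0.4624, 0.1688.
Corvain: 0.3688×31.6 + 0.4624×168.2 + 0.1688×789.2 = 222.6418 per 100000.
Belmark: 0.3688×32.1 + 0.4624×168.3 + 0.1688×745.4 = 215.4794 per 100000.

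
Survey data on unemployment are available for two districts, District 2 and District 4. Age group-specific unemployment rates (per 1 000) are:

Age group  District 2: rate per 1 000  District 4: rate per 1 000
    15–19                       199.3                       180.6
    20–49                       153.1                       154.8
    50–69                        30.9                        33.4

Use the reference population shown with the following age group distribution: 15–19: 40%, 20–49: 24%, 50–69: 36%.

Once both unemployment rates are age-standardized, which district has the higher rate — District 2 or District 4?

District 2

Standard weights: 0.40, 0.24, 0.36.
District 2: 0.4000×199.3 + 0.2400×153.1 + 0.3600×30.9 = 127.5880 per 1 000.
District 4: 0.4000×180.6 + 0.2400×154.8 + 0.3600×33.4 = 121.4160 per 1 000.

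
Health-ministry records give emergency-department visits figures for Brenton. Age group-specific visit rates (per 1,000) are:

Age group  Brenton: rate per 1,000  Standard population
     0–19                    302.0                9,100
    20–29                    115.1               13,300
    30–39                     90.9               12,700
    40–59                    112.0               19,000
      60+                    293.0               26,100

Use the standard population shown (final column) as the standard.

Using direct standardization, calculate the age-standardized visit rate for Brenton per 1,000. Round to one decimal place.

189.6

Standard total = 80,200; weights = 0.1135, 0.1658, 0.1584, 0.2369, 0.3254.
Standardized rate: 0.1135×302.0 + 0.1658×115.1 + 0.1584×90.9 + 0.2369×112.0 + 0.3254×293.0 = 189.6354 per 1,000.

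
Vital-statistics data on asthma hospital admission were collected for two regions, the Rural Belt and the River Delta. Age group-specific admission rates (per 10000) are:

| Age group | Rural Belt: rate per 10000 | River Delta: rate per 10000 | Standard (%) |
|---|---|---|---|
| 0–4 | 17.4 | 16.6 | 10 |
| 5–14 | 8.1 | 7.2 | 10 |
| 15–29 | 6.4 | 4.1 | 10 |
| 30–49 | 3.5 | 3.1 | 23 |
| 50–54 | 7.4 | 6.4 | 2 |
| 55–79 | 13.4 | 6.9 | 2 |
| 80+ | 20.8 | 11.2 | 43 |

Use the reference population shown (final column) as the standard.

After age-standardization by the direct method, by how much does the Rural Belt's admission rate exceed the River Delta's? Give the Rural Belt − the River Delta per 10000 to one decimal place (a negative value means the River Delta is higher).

4.8

Standard weights: 0.10, 0.10, 0.10, 0.23, 0.02, 0.02, 0.43.
The Rural Belt: 0.1000×17.4 + 0.1000×8.1 + 0.1000×6.4 + 0.2300×3.5 + 0.0200×7.4 + 0.0200×13.4 + 0.4300×20.8 = 13.3550 per 10000.
The River Delta: 0.1000×16.6 + 0.1000×7.2 + 0.1000×4.1 + 0.2300×3.1 + 0.0200×6.4 + 0.0200×6.9 + 0.4300×11.2 = 8.5850 per 10000.
Difference = 13.3550 − 8.5850 = 4.7700.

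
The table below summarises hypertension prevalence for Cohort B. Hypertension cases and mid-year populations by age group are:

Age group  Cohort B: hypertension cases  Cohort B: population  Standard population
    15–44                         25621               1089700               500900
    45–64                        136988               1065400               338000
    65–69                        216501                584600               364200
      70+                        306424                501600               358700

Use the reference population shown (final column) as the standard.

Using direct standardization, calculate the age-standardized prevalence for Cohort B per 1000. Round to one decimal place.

Age-specific rates per 1000 for Cohort B: 23.512, 128.579, 370.340, 610.893.
Standard total = 1561800; weights = 0.3207, 0.2164, 0.2332, 0.2297.
Standardized rate: 0.3207×23.512 + 0.2164×128.579 + 0.2332×370.340 + 0.2297×610.893 = 262.0324 per 1000.

262.0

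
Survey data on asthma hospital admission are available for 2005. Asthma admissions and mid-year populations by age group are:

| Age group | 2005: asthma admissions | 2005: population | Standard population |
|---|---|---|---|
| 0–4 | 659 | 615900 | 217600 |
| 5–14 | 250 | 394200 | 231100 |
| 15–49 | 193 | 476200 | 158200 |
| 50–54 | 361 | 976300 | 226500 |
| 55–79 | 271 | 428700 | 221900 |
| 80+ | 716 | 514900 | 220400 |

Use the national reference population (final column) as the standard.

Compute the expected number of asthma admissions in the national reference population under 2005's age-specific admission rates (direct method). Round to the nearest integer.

Age-specific rates per 10000 for 2005: 10.70, 6.34, 4.05, 3.70, 6.32, 13.91.
Expected asthma admissions = Σ (standard pop × age-specific rate ÷ 10000)
= 217600×10.70/10000 + 231100×6.34/10000 + 158200×4.05/10000 + 226500×3.70/10000 + 221900×6.32/10000 + 220400×13.91/10000
= 232.83 + 146.56 + 64.12 + 83.75 + 140.27 + 306.48 = 974.01.

974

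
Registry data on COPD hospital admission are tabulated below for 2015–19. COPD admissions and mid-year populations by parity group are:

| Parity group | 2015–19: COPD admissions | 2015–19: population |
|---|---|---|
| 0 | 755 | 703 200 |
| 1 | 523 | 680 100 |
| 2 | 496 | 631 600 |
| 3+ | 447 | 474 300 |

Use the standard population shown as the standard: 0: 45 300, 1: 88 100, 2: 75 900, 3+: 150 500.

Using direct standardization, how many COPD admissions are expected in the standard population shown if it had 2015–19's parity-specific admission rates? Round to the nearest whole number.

318

Parity-specific rates per 10 000 for 2015–19: 10.74, 7.69, 7.85, 9.42.
Expected COPD admissions = Σ (standard pop × parity-specific rate ÷ 10 000)
= 45 300×10.74/10 000 + 88 100×7.69/10 000 + 75 900×7.85/10 000 + 150 500×9.42/10 000
= 48.64 + 67.75 + 59.60 + 141.84 = 317.83.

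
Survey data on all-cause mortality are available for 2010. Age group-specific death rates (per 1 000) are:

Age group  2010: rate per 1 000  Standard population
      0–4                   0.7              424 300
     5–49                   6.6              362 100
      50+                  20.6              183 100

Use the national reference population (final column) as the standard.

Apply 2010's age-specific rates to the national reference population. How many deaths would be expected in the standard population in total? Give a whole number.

6459

Expected deaths = Σ (standard pop × age-specific rate ÷ 1 000)
= 424 300×0.7/1 000 + 362 100×6.6/1 000 + 183 100×20.6/1 000
= 297.01 + 2389.86 + 3771.86 = 6458.73.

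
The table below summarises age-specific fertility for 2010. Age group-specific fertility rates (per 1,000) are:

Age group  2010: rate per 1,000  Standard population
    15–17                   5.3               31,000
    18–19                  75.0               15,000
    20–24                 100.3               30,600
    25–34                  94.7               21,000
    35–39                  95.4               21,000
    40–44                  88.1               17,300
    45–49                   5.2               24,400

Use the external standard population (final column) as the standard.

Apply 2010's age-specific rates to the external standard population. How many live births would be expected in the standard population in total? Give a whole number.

Expected live births = Σ (standard pop × age-specific rate ÷ 1,000)
= 31,000×5.3/1,000 + 15,000×75.0/1,000 + 30,600×100.3/1,000 + 21,000×94.7/1,000 + 21,000×95.4/1,000 + 17,300×88.1/1,000 + 24,400×5.2/1,000
= 164.30 + 1125.00 + 3069.18 + 1988.70 + 2003.40 + 1524.13 + 126.88 = 10001.59.

10002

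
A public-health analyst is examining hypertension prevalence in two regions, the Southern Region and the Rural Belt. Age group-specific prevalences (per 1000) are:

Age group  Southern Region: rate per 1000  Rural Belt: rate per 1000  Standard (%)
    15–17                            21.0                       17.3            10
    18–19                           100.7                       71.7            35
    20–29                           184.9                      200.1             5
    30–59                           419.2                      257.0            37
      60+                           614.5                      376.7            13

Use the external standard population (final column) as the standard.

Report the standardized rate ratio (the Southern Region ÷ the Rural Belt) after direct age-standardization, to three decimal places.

Standard weights: 0.10, 0.35, 0.05, 0.37, 0.13.
The Southern Region: 0.1000×21.0 + 0.3500×100.7 + 0.0500×184.9 + 0.3700×419.2 + 0.1300×614.5 = 281.5790 per 1000.
The Rural Belt: 0.1000×17.3 + 0.3500×71.7 + 0.0500×200.1 + 0.3700×257.0 + 0.1300×376.7 = 180.8910 per 1000.
Ratio = 281.5790 ÷ 180.8910 = 1.55662.

1.557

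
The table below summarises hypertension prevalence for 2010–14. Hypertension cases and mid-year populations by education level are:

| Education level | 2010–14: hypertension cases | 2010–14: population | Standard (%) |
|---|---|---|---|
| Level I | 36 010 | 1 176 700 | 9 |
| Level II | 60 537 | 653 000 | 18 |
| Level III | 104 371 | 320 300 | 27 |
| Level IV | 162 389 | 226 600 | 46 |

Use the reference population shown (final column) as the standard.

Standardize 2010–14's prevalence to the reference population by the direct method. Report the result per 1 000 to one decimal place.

437.1

Education-specific rates per 1 000 for 2010–14: 30.603, 92.706, 325.854, 716.633.
Standard weights: 0.09, 0.18, 0.27, 0.46.
Standardized rate: 0.0900×30.603 + 0.1800×92.706 + 0.2700×325.854 + 0.4600×716.633 = 437.0730 per 1 000.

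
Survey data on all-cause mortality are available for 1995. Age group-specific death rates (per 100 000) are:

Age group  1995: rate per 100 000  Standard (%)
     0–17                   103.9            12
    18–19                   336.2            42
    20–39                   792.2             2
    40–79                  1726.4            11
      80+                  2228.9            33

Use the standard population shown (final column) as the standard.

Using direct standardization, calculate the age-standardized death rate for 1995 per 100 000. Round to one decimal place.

1095.0

Standard weights: 0.12, 0.42, 0.02, 0.11, 0.33.
Standardized rate: 0.1200×103.9 + 0.4200×336.2 + 0.0200×792.2 + 0.1100×1726.4 + 0.3300×2228.9 = 1094.9570 per 100 000.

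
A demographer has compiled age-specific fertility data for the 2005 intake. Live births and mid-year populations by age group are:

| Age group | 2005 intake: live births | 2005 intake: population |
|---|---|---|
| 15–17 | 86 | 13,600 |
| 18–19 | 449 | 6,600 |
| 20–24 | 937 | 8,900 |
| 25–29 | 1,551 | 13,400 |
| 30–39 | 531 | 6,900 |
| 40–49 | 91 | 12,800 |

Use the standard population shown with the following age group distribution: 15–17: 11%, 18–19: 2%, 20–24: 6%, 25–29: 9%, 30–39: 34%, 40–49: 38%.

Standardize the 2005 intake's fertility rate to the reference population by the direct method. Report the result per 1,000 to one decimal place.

Age-specific rates per 1,000 for the 2005 intake: 6.324, 68.030, 105.281, 115.746, 76.957, 7.109.
Standard weights: 0.11, 0.02, 0.06, 0.09, 0.34, 0.38.
Standardized rate: 0.1100×6.324 + 0.0200×68.030 + 0.0600×105.281 + 0.0900×115.746 + 0.3400×76.957 + 0.3800×7.109 = 47.6570 per 1,000.

47.7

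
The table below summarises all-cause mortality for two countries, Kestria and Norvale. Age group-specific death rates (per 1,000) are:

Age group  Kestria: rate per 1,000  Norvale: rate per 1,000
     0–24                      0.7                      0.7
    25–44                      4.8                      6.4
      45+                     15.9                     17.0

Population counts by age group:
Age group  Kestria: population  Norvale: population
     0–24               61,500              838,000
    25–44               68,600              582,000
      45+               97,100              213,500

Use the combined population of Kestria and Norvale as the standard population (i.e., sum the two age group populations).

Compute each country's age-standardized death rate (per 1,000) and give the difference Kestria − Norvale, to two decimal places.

-0.74

Combined standard total = 1,860,700; weights = 0.4834, 0.3497, 0.1669.
Kestria: 0.4834×0.7 + 0.3497×4.8 + 0.1669×15.9 = 4.6709 per 1,000.
Norvale: 0.4834×0.7 + 0.3497×6.4 + 0.1669×17.0 = 5.4139 per 1,000.
Difference = 4.6709 − 5.4139 = -0.7431.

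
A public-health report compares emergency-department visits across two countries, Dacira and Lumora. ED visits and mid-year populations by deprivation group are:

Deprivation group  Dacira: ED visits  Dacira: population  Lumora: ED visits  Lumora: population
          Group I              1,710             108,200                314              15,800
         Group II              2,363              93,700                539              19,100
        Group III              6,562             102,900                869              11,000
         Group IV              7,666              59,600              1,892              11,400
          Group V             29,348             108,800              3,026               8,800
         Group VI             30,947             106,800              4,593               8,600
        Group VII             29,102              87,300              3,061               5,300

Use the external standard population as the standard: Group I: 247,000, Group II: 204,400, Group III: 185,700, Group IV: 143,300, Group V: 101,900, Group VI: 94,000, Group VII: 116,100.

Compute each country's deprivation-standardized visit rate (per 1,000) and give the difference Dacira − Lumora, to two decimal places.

-62.86

Deprivation-specific rates per 1,000 for Dacira: 15.804, 25.219, 63.771, 128.624, 269.743, 289.766, 333.356.
For Lumora: 19.873, 28.220, 79.000, 165.965, 343.864, 534.070, 577.547.
Standard total = 1,092,400; weights = 0.2261, 0.1871, 0.1700, 0.1312, 0.0933, 0.0860, 0.1063.
Dacira: 0.2261×15.804 + 0.1871×25.219 + 0.1700×63.771 + 0.1312×128.624 + 0.0933×269.743 + 0.0860×289.766 + 0.1063×333.356 = 121.5304 per 1,000.
Lumora: 0.2261×19.873 + 0.1871×28.220 + 0.1700×79.000 + 0.1312×165.965 + 0.0933×343.864 + 0.0860×534.070 + 0.1063×577.547 = 184.3880 per 1,000.
Difference = 121.5304 − 184.3880 = -62.8576.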